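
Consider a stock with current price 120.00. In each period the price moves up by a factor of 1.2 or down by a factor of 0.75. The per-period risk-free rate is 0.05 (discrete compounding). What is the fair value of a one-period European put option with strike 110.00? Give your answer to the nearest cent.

Risk-neutral probability p = (1 + 0.05 − 0.75)/(1.2 − 0.75) = 0.3000/0.4500 = 0.6667
Terminal stock prices: S_u = 144, S_d = 90
Terminal payoffs (K − S): max(-34, 0) = 0, max(20, 0) = 20
Node 0 (S = 120): V_0 = 1/1.05·[0.6667·0.0000 + 0.3333·20.0000] = 6.3492

6.35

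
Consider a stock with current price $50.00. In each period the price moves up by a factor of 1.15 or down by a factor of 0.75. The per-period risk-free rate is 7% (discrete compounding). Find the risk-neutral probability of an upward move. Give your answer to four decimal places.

p = 0.8000

Risk-neutral probability p = (1 + 0.07 − 0.75)/(1.15 − 0.75) = 0.3200/0.4000 = 0.8000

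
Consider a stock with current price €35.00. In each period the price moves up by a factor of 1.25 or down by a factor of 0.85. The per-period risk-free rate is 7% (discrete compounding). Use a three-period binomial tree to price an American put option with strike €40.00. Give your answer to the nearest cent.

€5.07

Risk-neutral probability p = (1 + 0.07 − 0.85)/(1.25 − 0.85) = 0.2200/0.4000 = 0.5500
Terminal stock prices: S_uuu = 68.36, S_uud = 46.48, S_udd = 31.61, S_ddd = 21.49
Terminal payoffs (K − S): max(-28.36, 0) = 0, max(-6.484, 0) = 0, max(8.391, 0) = 8.391, max(18.51, 0) = 18.51
Node uu (S = 54.69): continuation = 1/1.07·[0.5500·0.0000 + 0.4500·0.0000] = 0.0000; exercise value = 0.0000 ≤ continuation, so V_uu = 0.0000
Node ud (S = 37.19): continuation = 1/1.07·[0.5500·0.0000 + 0.4500·8.3906] = 3.5288; exercise value = 2.8125 ≤ continuation, so V_ud = 3.5288
Node dd (S = 25.29): continuation = 1/1.07·[0.5500·8.3906 + 0.4500·18.5056] = 12.0957; exercise value = 14.7125 > continuation, so V_dd = 14.7125 (exercise)
Node u (S = 43.75): continuation = 1/1.07·[0.5500·0.0000 + 0.4500·3.5288] = 1.4841; exercise value = 0.0000 ≤ continuation, so V_u = 1.4841
Node d (S = 29.75): continuation = 1/1.07·[0.5500·3.5288 + 0.4500·14.7125] = 8.0014; exercise value = 10.2500 > continuation, so V_d = 10.2500 (exercise)
Node 0 (S = 35): continuation = 1/1.07·[0.5500·1.4841 + 0.4500·10.2500] = 5.0736; exercise value = 5.0000 ≤ continuation, so V_0 = 5.0736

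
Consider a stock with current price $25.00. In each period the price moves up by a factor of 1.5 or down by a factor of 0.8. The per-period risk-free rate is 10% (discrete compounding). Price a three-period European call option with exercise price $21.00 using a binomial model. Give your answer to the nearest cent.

$10.37

Risk-neutral probability p = (1 + 0.1 − 0.8)/(1.5 − 0.8) = 0.3000/0.7000 = 0.4286
Terminal stock prices: S_uuu = 84.38, S_uud = 45, S_udd = 24, S_ddd = 12.8
Terminal payoffs (S − K): max(63.38, 0) = 63.38, max(24, 0) = 24, max(3, 0) = 3, max(-8.2, 0) = 0
Node uu (S = 56.25): V_uu = 1/1.1·[0.4286·63.3750 + 0.5714·24.0000] = 37.1591
Node ud (S = 30): V_ud = 1/1.1·[0.4286·24.0000 + 0.5714·3.0000] = 10.9091
Node dd (S = 16): V_dd = 1/1.1·[0.4286·3.0000 + 0.5714·0.0000] = 1.1688
Node u (S = 37.5): V_u = 1/1.1·[0.4286·37.1591 + 0.5714·10.9091] = 20.1446
Node d (S = 20): V_d = 1/1.1·[0.4286·10.9091 + 0.5714·1.1688] = 4.8575
Node 0 (S = 25): V_0 = 1/1.1·[0.4286·20.1446 + 0.5714·4.8575] = 10.3719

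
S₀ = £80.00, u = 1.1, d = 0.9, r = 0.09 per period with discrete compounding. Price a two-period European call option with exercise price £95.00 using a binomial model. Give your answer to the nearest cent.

£1.37

Risk-neutral probability p = (1 + 0.09 − 0.9)/(1.1 − 0.9) = 0.1900/0.2000 = 0.9500
Terminal stock prices: S_uu = 96.8, S_ud = 79.2, S_dd = 64.8
Terminal payoffs (S − K): max(1.8, 0) = 1.8, max(-15.8, 0) = 0, max(-30.2, 0) = 0
Node u (S = 88): V_u = 1/1.09·[0.9500·1.8000 + 0.0500·0.0000] = 1.5688
Node d (S = 72): V_d = 1/1.09·[0.9500·0.0000 + 0.0500·0.0000] = 0.0000
Node 0 (S = 80): V_0 = 1/1.09·[0.9500·1.5688 + 0.0500·0.0000] = 1.3673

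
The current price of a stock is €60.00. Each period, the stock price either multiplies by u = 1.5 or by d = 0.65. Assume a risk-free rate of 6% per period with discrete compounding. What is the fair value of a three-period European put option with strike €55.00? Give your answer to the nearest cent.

€10.01

Risk-neutral probability p = (1 + 0.06 − 0.65)/(1.5 − 0.65) = 0.4100/0.8500 = 0.4824
Terminal stock prices: S_uuu = 202.5, S_uud = 87.75, S_udd = 38.03, S_ddd = 16.48
Terminal payoffs (K − S): max(-147.5, 0) = 0, max(-32.75, 0) = 0, max(16.97, 0) = 16.97, max(38.52, 0) = 38.52
Node uu (S = 135): V_uu = 1/1.06·[0.4824·0.0000 + 0.5176·0.0000] = 0.0000
Node ud (S = 58.5): V_ud = 1/1.06·[0.4824·0.0000 + 0.5176·16.9750] = 8.2897
Node dd (S = 25.35): V_dd = 1/1.06·[0.4824·16.9750 + 0.5176·38.5225] = 26.5368
Node u (S = 90): V_u = 1/1.06·[0.4824·0.0000 + 0.5176·8.2897] = 4.0482
Node d (S = 39): V_d = 1/1.06·[0.4824·8.2897 + 0.5176·26.5368] = 16.7314
Node 0 (S = 60): V_0 = 1/1.06·[0.4824·4.0482 + 0.5176·16.7314] = 10.0128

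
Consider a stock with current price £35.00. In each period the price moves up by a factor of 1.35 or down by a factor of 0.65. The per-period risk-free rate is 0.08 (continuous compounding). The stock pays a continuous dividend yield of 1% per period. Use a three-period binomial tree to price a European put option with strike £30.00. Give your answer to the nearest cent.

Per-period risk-free factor R = e^0.08 = 1.0833; dividend-adjusted growth = e^(0.08−0.01) = 1.0725.
Risk-neutral probability p = (1.0725 − 0.65)/(1.35 − 0.65) = 0.4225/0.7000 = 0.6036
Terminal stock prices: S_uuu = 86.11, S_uud = 41.46, S_udd = 19.96, S_ddd = 9.612
Terminal payoffs (K − S): max(-56.11, 0) = 0, max(-11.46, 0) = 0, max(10.04, 0) = 10.04, max(20.39, 0) = 20.39
Node uu (S = 63.79): V_uu = e^(−0.08)·[0.6036·0.0000 + 0.3964·0.0000] = 0.0000
Node ud (S = 30.71): V_ud = e^(−0.08)·[0.6036·0.0000 + 0.3964·10.0369] = 3.6729
Node dd (S = 14.79): V_dd = e^(−0.08)·[0.6036·10.0369 + 0.3964·20.3881] = 13.0531
Node u (S = 47.25): V_u = e^(−0.08)·[0.6036·0.0000 + 0.3964·3.6729] = 1.3441
Node d (S = 22.75): V_d = e^(−0.08)·[0.6036·3.6729 + 0.3964·13.0531] = 6.8231
Node 0 (S = 35): V_0 = e^(−0.08)·[0.6036·1.3441 + 0.3964·6.8231] = 3.2457

£3.25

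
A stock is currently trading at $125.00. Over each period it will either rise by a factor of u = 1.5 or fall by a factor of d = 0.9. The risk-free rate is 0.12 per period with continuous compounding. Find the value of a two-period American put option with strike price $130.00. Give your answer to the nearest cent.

$9.64

Risk-neutral probability p = (e^0.12 − 0.9)/(1.5 − 0.9) = 0.2275/0.6000 = 0.3792
Terminal stock prices: S_uu = 281.2, S_ud = 168.8, S_dd = 101.2
Terminal payoffs (K − S): max(-151.2, 0) = 0, max(-38.75, 0) = 0, max(28.75, 0) = 28.75
Node u (S = 187.5): continuation = e^(−0.12)·[0.3792·0.0000 + 0.6208·0.0000] = 0.0000; exercise value = 0.0000 ≤ continuation, so V_u = 0.0000
Node d (S = 112.5): continuation = e^(−0.12)·[0.3792·0.0000 + 0.6208·28.7500] = 15.8307; exercise value = 17.5000 > continuation, so V_d = 17.5000 (exercise)
Node 0 (S = 125): continuation = e^(−0.12)·[0.3792·0.0000 + 0.6208·17.5000] = 9.6361; exercise value = 5.0000 ≤ continuation, so V_0 = 9.6361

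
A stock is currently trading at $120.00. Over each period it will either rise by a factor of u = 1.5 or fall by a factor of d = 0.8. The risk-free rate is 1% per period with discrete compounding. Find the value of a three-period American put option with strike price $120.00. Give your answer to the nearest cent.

Risk-neutral probability p = (1 + 0.01 − 0.8)/(1.5 − 0.8) = 0.2100/0.7000 = 0.3000
Terminal stock prices: S_uuu = 405, S_uud = 216, S_udd = 115.2, S_ddd = 61.44
Terminal payoffs (K − S): max(-285, 0) = 0, max(-96, 0) = 0, max(4.8, 0) = 4.8, max(58.56, 0) = 58.56
Node uu (S = 270): continuation = 1/1.01·[0.3000·0.0000 + 0.7000·0.0000] = 0.0000; exercise value = 0.0000 ≤ continuation, so V_uu = 0.0000
Node ud (S = 144): continuation = 1/1.01·[0.3000·0.0000 + 0.7000·4.8000] = 3.3267; exercise value = 0.0000 ≤ continuation, so V_ud = 3.3267
Node dd (S = 76.8): continuation = 1/1.01·[0.3000·4.8000 + 0.7000·58.5600] = 42.0119; exercise value = 43.2000 > continuation, so V_dd = 43.2000 (exercise)
Node u (S = 180): continuation = 1/1.01·[0.3000·0.0000 + 0.7000·3.3267] = 2.3057; exercise value = 0.0000 ≤ continuation, so V_u = 2.3057
Node d (S = 96): continuation = 1/1.01·[0.3000·3.3267 + 0.7000·43.2000] = 30.9287; exercise value = 24.0000 ≤ continuation, so V_d = 30.9287
Node 0 (S = 120): continuation = 1/1.01·[0.3000·2.3057 + 0.7000·30.9287] = 22.1206; exercise value = 0.0000 ≤ continuation, so V_0 = 22.1206

$22.12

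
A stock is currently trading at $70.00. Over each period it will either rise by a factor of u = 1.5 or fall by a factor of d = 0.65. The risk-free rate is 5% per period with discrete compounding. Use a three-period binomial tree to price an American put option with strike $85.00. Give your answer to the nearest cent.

Risk-neutral probability p = (1 + 0.05 − 0.65)/(1.5 − 0.65) = 0.4000/0.8500 = 0.4706
Terminal stock prices: S_uuu = 236.2, S_uud = 102.4, S_udd = 44.36, S_ddd = 19.22
Terminal payoffs (K − S): max(-151.2, 0) = 0, max(-17.38, 0) = 0, max(40.64, 0) = 40.64, max(65.78, 0) = 65.78
Node uu (S = 157.5): continuation = 1/1.05·[0.4706·0.0000 + 0.5294·0.0000] = 0.0000; exercise value = 0.0000 ≤ continuation, so V_uu = 0.0000
Node ud (S = 68.25): continuation = 1/1.05·[0.4706·0.0000 + 0.5294·40.6375] = 20.4895; exercise value = 16.7500 ≤ continuation, so V_ud = 20.4895
Node dd (S = 29.58): continuation = 1/1.05·[0.4706·40.6375 + 0.5294·65.7763] = 51.3774; exercise value = 55.4250 > continuation, so V_dd = 55.4250 (exercise)
Node u (S = 105): continuation = 1/1.05·[0.4706·0.0000 + 0.5294·20.4895] = 10.3308; exercise value = 0.0000 ≤ continuation, so V_u = 10.3308
Node d (S = 45.5): continuation = 1/1.05·[0.4706·20.4895 + 0.5294·55.4250] = 37.1283; exercise value = 39.5000 > continuation, so V_d = 39.5000 (exercise)
Node 0 (S = 70): continuation = 1/1.05·[0.4706·10.3308 + 0.5294·39.5000] = 24.5460; exercise value = 15.0000 ≤ continuation, so V_0 = 24.5460

$24.55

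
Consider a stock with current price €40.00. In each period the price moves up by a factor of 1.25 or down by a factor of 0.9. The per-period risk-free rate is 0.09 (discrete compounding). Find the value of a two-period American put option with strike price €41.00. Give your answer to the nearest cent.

Risk-neutral probability p = (1 + 0.09 − 0.9)/(1.25 − 0.9) = 0.1900/0.3500 = 0.5429
Terminal stock prices: S_uu = 62.5, S_ud = 45, S_dd = 32.4
Terminal payoffs (K − S): max(-21.5, 0) = 0, max(-4, 0) = 0, max(8.6, 0) = 8.6
Node u (S = 50): continuation = 1/1.09·[0.5429·0.0000 + 0.4571·0.0000] = 0.0000; exercise value = 0.0000 ≤ continuation, so V_u = 0.0000
Node d (S = 36): continuation = 1/1.09·[0.5429·0.0000 + 0.4571·8.6000] = 3.6068; exercise value = 5.0000 > continuation, so V_d = 5.0000 (exercise)
Node 0 (S = 40): continuation = 1/1.09·[0.5429·0.0000 + 0.4571·5.0000] = 2.0970; exercise value = 1.0000 ≤ continuation, so V_0 = 2.0970

€2.10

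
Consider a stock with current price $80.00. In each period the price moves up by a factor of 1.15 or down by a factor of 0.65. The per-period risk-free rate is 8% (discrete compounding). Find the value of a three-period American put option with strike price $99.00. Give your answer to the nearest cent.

Risk-neutral probability p = (1 + 0.08 − 0.65)/(1.15 − 0.65) = 0.4300/0.5000 = 0.8600
Terminal stock prices: S_uuu = 121.7, S_uud = 68.77, S_udd = 38.87, S_ddd = 21.97
Terminal payoffs (K − S): max(-22.67, 0) = 0, max(30.23, 0) = 30.23, max(60.13, 0) = 60.13, max(77.03, 0) = 77.03
Node uu (S = 105.8): continuation = 1/1.08·[0.8600·0.0000 + 0.1400·30.2300] = 3.9187; exercise value = 0.0000 ≤ continuation, so V_uu = 3.9187
Node ud (S = 59.8): continuation = 1/1.08·[0.8600·30.2300 + 0.1400·60.1300] = 31.8667; exercise value = 39.2000 > continuation, so V_ud = 39.2000 (exercise)
Node dd (S = 33.8): continuation = 1/1.08·[0.8600·60.1300 + 0.1400·77.0300] = 57.8667; exercise value = 65.2000 > continuation, so V_dd = 65.2000 (exercise)
Node u (S = 92): continuation = 1/1.08·[0.8600·3.9187 + 0.1400·39.2000] = 8.2019; exercise value = 7.0000 ≤ continuation, so V_u = 8.2019
Node d (S = 52): continuation = 1/1.08·[0.8600·39.2000 + 0.1400·65.2000] = 39.6667; exercise value = 47.0000 > continuation, so V_d = 47.0000 (exercise)
Node 0 (S = 80): continuation = 1/1.08·[0.8600·8.2019 + 0.1400·47.0000] = 12.6238; exercise value = 19.0000 > continuation, so V_0 = 19.0000 (exercise)

$19.00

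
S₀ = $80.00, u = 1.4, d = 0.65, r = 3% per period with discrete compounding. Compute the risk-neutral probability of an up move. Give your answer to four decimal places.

p = 0.5067

Risk-neutral probability p = (1 + 0.03 − 0.65)/(1.4 − 0.65) = 0.3800/0.7500 = 0.5067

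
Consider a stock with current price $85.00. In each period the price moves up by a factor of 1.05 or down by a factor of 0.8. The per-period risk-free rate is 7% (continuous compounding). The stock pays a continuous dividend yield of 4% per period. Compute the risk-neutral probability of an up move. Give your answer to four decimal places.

p = 0.9218

Per-period risk-free factor R = e^0.07 = 1.0725; dividend-adjusted growth = e^(0.07−0.04) = 1.0305.
Risk-neutral probability p = (1.0305 − 0.8)/(1.05 − 0.8) = 0.2305/0.2500 = 0.9218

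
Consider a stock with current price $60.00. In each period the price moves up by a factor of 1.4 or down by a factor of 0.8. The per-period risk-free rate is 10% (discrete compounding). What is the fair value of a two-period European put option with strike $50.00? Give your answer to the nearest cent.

Risk-neutral probability p = (1 + 0.1 − 0.8)/(1.4 − 0.8) = 0.3000/0.6000 = 0.5000
Terminal stock prices: S_uu = 117.6, S_ud = 67.2, S_dd = 38.4
Terminal payoffs (K − S): max(-67.6, 0) = 0, max(-17.2, 0) = 0, max(11.6, 0) = 11.6
Node u (S = 84): V_u = 1/1.1·[0.5000·0.0000 + 0.5000·0.0000] = 0.0000
Node d (S = 48): V_d = 1/1.1·[0.5000·0.0000 + 0.5000·11.6000] = 5.2727
Node 0 (S = 60): V_0 = 1/1.1·[0.5000·0.0000 + 0.5000·5.2727] = 2.3967

$2.40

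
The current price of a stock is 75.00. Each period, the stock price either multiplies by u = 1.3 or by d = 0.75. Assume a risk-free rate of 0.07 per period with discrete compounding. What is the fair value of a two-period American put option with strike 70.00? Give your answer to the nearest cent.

5.37

Risk-neutral probability p = (1 + 0.07 − 0.75)/(1.3 − 0.75) = 0.3200/0.5500 = 0.5818
Terminal stock prices: S_uu = 126.8, S_ud = 73.12, S_dd = 42.19
Terminal payoffs (K − S): max(-56.75, 0) = 0, max(-3.125, 0) = 0, max(27.81, 0) = 27.81
Node u (S = 97.5): continuation = 1/1.07·[0.5818·0.0000 + 0.4182·0.0000] = 0.0000; exercise value = 0.0000 ≤ continuation, so V_u = 0.0000
Node d (S = 56.25): continuation = 1/1.07·[0.5818·0.0000 + 0.4182·27.8125] = 10.8698; exercise value = 13.7500 > continuation, so V_d = 13.7500 (exercise)
Node 0 (S = 75): continuation = 1/1.07·[0.5818·0.0000 + 0.4182·13.7500] = 5.3738; exercise value = 0.0000 ≤ continuation, so V_0 = 5.3738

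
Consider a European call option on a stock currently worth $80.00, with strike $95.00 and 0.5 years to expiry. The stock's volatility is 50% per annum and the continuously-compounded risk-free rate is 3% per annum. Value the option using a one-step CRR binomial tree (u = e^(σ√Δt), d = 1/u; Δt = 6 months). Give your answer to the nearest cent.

$8.08

CRR parameters: u = e^(σ√Δt) = e^(0.5·√0.5) = 1.4241, d = 1/u = 0.7022
Per-period rate: rΔt = 0.03·0.5 = 0.015, so R = e^0.015 = 1.0151
Risk-neutral probability p = (e^0.015 − 0.7022)/(1.4241 − 0.7022) = 0.3129/0.7219 = 0.4335
Terminal stock prices: S_u = 113.9, S_d = 56.18
Terminal payoffs (S − K): max(18.93, 0) = 18.93, max(-38.82, 0) = 0
Node 0 (S = 80): V_0 = e^(−0.015)·[0.4335·18.9295 + 0.5665·0.0000] = 8.0829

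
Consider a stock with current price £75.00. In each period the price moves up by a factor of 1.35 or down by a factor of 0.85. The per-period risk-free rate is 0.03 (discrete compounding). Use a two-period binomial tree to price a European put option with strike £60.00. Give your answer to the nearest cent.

£2.24

Risk-neutral probability p = (1 + 0.03 − 0.85)/(1.35 − 0.85) = 0.1800/0.5000 = 0.3600
Terminal stock prices: S_uu = 136.7, S_ud = 86.06, S_dd = 54.19
Terminal payoffs (K − S): max(-76.69, 0) = 0, max(-26.06, 0) = 0, max(5.813, 0) = 5.813
Node u (S = 101.2): V_u = 1/1.03·[0.3600·0.0000 + 0.6400·0.0000] = 0.0000
Node d (S = 63.75): V_d = 1/1.03·[0.3600·0.0000 + 0.6400·5.8125] = 3.6117
Node 0 (S = 75): V_0 = 1/1.03·[0.3600·0.0000 + 0.6400·3.6117] = 2.2441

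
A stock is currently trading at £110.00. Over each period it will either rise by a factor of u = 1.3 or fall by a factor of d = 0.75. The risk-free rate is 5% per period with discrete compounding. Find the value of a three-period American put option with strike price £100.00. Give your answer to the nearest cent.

Risk-neutral probability p = (1 + 0.05 − 0.75)/(1.3 − 0.75) = 0.3000/0.5500 = 0.5455
Terminal stock prices: S_uuu = 241.7, S_uud = 139.4, S_udd = 80.44, S_ddd = 46.41
Terminal payoffs (K − S): max(-141.7, 0) = 0, max(-39.43, 0) = 0, max(19.56, 0) = 19.56, max(53.59, 0) = 53.59
Node uu (S = 185.9): continuation = 1/1.05·[0.5455·0.0000 + 0.4545·0.0000] = 0.0000; exercise value = 0.0000 ≤ continuation, so V_uu = 0.0000
Node ud (S = 107.2): continuation = 1/1.05·[0.5455·0.0000 + 0.4545·19.5625] = 8.4686; exercise value = 0.0000 ≤ continuation, so V_ud = 8.4686
Node dd (S = 61.88): continuation = 1/1.05·[0.5455·19.5625 + 0.4545·53.5938] = 33.3631; exercise value = 38.1250 > continuation, so V_dd = 38.1250 (exercise)
Node u (S = 143): continuation = 1/1.05·[0.5455·0.0000 + 0.4545·8.4686] = 3.6661; exercise value = 0.0000 ≤ continuation, so V_u = 3.6661
Node d (S = 82.5): continuation = 1/1.05·[0.5455·8.4686 + 0.4545·38.1250] = 20.9036; exercise value = 17.5000 ≤ continuation, so V_d = 20.9036
Node 0 (S = 110): continuation = 1/1.05·[0.5455·3.6661 + 0.4545·20.9036] = 10.9536; exercise value = 0.0000 ≤ continuation, so V_0 = 10.9536

£10.95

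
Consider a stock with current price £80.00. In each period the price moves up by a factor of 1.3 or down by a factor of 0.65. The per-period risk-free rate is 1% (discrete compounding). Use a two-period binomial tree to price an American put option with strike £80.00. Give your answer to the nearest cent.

£15.37

Risk-neutral probability p = (1 + 0.01 − 0.65)/(1.3 − 0.65) = 0.3600/0.6500 = 0.5538
Terminal stock prices: S_uu = 135.2, S_ud = 67.6, S_dd = 33.8
Terminal payoffs (K − S): max(-55.2, 0) = 0, max(12.4, 0) = 12.4, max(46.2, 0) = 46.2
Node u (S = 104): continuation = 1/1.01·[0.5538·0.0000 + 0.4462·12.4000] = 5.4775; exercise value = 0.0000 ≤ continuation, so V_u = 5.4775
Node d (S = 52): continuation = 1/1.01·[0.5538·12.4000 + 0.4462·46.2000] = 27.2079; exercise value = 28.0000 > continuation, so V_d = 28.0000 (exercise)
Node 0 (S = 80): continuation = 1/1.01·[0.5538·5.4775 + 0.4462·28.0000] = 15.3723; exercise value = 0.0000 ≤ continuation, so V_0 = 15.3723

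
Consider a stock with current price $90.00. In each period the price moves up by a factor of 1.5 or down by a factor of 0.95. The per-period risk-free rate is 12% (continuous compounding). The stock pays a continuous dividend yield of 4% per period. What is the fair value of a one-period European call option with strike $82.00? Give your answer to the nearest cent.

Per-period risk-free factor R = e^0.12 = 1.1275; dividend-adjusted growth = e^(0.12−0.04) = 1.0833.
Risk-neutral probability p = (1.0833 − 0.95)/(1.5 − 0.95) = 0.1333/0.5500 = 0.2423
Terminal stock prices: S_u = 135, S_d = 85.5
Terminal payoffs (S − K): max(53, 0) = 53, max(3.5, 0) = 3.5
Node 0 (S = 90): V_0 = e^(−0.12)·[0.2423·53.0000 + 0.7577·3.5000] = 13.7436

$13.74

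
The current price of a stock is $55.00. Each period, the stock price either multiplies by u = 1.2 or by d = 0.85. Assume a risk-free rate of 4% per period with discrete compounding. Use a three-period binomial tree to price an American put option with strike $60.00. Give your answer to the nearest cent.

Risk-neutral probability p = (1 + 0.04 − 0.85)/(1.2 − 0.85) = 0.1900/0.3500 = 0.5429
Terminal stock prices: S_uuu = 95.04, S_uud = 67.32, S_udd = 47.68, S_ddd = 33.78
Terminal payoffs (K − S): max(-35.04, 0) = 0, max(-7.32, 0) = 0, max(12.32, 0) = 12.32, max(26.22, 0) = 26.22
Node uu (S = 79.2): continuation = 1/1.04·[0.5429·0.0000 + 0.4571·0.0000] = 0.0000; exercise value = 0.0000 ≤ continuation, so V_uu = 0.0000
Node ud (S = 56.1): continuation = 1/1.04·[0.5429·0.0000 + 0.4571·12.3150] = 5.4132; exercise value = 3.9000 ≤ continuation, so V_ud = 5.4132
Node dd (S = 39.74): continuation = 1/1.04·[0.5429·12.3150 + 0.4571·26.2231] = 17.9548; exercise value = 20.2625 > continuation, so V_dd = 20.2625 (exercise)
Node u (S = 66): continuation = 1/1.04·[0.5429·0.0000 + 0.4571·5.4132] = 2.3794; exercise value = 0.0000 ≤ continuation, so V_u = 2.3794
Node d (S = 46.75): continuation = 1/1.04·[0.5429·5.4132 + 0.4571·20.2625] = 11.7322; exercise value = 13.2500 > continuation, so V_d = 13.2500 (exercise)
Node 0 (S = 55): continuation = 1/1.04·[0.5429·2.3794 + 0.4571·13.2500] = 7.0662; exercise value = 5.0000 ≤ continuation, so V_0 = 7.0662

$7.07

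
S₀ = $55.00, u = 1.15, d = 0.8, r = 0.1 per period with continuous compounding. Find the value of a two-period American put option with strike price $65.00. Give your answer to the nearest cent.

Risk-neutral probability p = (e^0.1 − 0.8)/(1.15 − 0.8) = 0.3052/0.3500 = 0.8719
Terminal stock prices: S_uu = 72.74, S_ud = 50.6, S_dd = 35.2
Terminal payoffs (K − S): max(-7.737, 0) = 0, max(14.4, 0) = 14.4, max(29.8, 0) = 29.8
Node u (S = 63.25): continuation = e^(−0.1)·[0.8719·0.0000 + 0.1281·14.4000] = 1.6689; exercise value = 1.7500 > continuation, so V_u = 1.7500 (exercise)
Node d (S = 44): continuation = e^(−0.1)·[0.8719·14.4000 + 0.1281·29.8000] = 14.8144; exercise value = 21.0000 > continuation, so V_d = 21.0000 (exercise)
Node 0 (S = 55): continuation = e^(−0.1)·[0.8719·1.7500 + 0.1281·21.0000] = 3.8144; exercise value = 10.0000 > continuation, so V_0 = 10.0000 (exercise)

$10.00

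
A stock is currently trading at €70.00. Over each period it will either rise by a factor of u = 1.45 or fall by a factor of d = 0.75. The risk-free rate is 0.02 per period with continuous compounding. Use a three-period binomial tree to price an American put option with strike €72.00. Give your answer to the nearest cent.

€15.90

Risk-neutral probability p = (e^0.02 − 0.75)/(1.45 − 0.75) = 0.2702/0.7000 = 0.3860
Terminal stock prices: S_uuu = 213.4, S_uud = 110.4, S_udd = 57.09, S_ddd = 29.53
Terminal payoffs (K − S): max(-141.4, 0) = 0, max(-38.38, 0) = 0, max(14.91, 0) = 14.91, max(42.47, 0) = 42.47
Node uu (S = 147.2): continuation = e^(−0.02)·[0.3860·0.0000 + 0.6140·0.0000] = 0.0000; exercise value = 0.0000 ≤ continuation, so V_uu = 0.0000
Node ud (S = 76.12): continuation = e^(−0.02)·[0.3860·0.0000 + 0.6140·14.9062] = 8.9712; exercise value = 0.0000 ≤ continuation, so V_ud = 8.9712
Node dd (S = 39.38): continuation = e^(−0.02)·[0.3860·14.9062 + 0.6140·42.4688] = 31.1993; exercise value = 32.6250 > continuation, so V_dd = 32.6250 (exercise)
Node u (S = 101.5): continuation = e^(−0.02)·[0.3860·0.0000 + 0.6140·8.9712] = 5.3992; exercise value = 0.0000 ≤ continuation, so V_u = 5.3992
Node d (S = 52.5): continuation = e^(−0.02)·[0.3860·8.9712 + 0.6140·32.6250] = 23.0294; exercise value = 19.5000 ≤ continuation, so V_d = 23.0294
Node 0 (S = 70): continuation = e^(−0.02)·[0.3860·5.3992 + 0.6140·23.0294] = 15.9028; exercise value = 2.0000 ≤ continuation, so V_0 = 15.9028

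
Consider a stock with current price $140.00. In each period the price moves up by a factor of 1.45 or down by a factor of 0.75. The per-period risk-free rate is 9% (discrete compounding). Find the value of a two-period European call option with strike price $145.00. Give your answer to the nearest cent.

$32.70

Risk-neutral probability p = (1 + 0.09 − 0.75)/(1.45 − 0.75) = 0.3400/0.7000 = 0.4857
Terminal stock prices: S_uu = 294.4, S_ud = 152.2, S_dd = 78.75
Terminal payoffs (S − K): max(149.4, 0) = 149.4, max(7.25, 0) = 7.25, max(-66.25, 0) = 0
Node u (S = 203): V_u = 1/1.09·[0.4857·149.3500 + 0.5143·7.2500] = 69.9725
Node d (S = 105): V_d = 1/1.09·[0.4857·7.2500 + 0.5143·0.0000] = 3.2307
Node 0 (S = 140): V_0 = 1/1.09·[0.4857·69.9725 + 0.5143·3.2307] = 32.7047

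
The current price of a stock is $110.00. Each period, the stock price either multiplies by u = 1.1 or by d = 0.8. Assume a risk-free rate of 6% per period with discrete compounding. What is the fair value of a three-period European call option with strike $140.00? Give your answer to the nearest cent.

Risk-neutral probability p = (1 + 0.06 − 0.8)/(1.1 − 0.8) = 0.2600/0.3000 = 0.8667
Terminal stock prices: S_uuu = 146.4, S_uud = 106.5, S_udd = 77.44, S_ddd = 56.32
Terminal payoffs (S − K): max(6.41, 0) = 6.41, max(-33.52, 0) = 0, max(-62.56, 0) = 0, max(-83.68, 0) = 0
Node uu (S = 133.1): V_uu = 1/1.06·[0.8667·6.4100 + 0.1333·0.0000] = 5.2409
Node ud (S = 96.8): V_ud = 1/1.06·[0.8667·0.0000 + 0.1333·0.0000] = 0.0000
Node dd (S = 70.4): V_dd = 1/1.06·[0.8667·0.0000 + 0.1333·0.0000] = 0.0000
Node u (S = 121): V_u = 1/1.06·[0.8667·5.2409 + 0.1333·0.0000] = 4.2850
Node d (S = 88): V_d = 1/1.06·[0.8667·0.0000 + 0.1333·0.0000] = 0.0000
Node 0 (S = 110): V_0 = 1/1.06·[0.8667·4.2850 + 0.1333·0.0000] = 3.5035

$3.50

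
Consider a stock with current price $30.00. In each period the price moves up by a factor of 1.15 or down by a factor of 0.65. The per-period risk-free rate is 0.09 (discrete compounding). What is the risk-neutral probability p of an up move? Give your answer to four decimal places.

p = 0.8800

Risk-neutral probability p = (1 + 0.09 − 0.65)/(1.15 − 0.65) = 0.4400/0.5000 = 0.8800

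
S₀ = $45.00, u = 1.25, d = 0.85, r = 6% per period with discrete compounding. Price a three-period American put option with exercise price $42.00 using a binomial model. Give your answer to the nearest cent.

$2.18

Risk-neutral probability p = (1 + 0.06 − 0.85)/(1.25 − 0.85) = 0.2100/0.4000 = 0.5250
Terminal stock prices: S_uuu = 87.89, S_uud = 59.77, S_udd = 40.64, S_ddd = 27.64
Terminal payoffs (K − S): max(-45.89, 0) = 0, max(-17.77, 0) = 0, max(1.359, 0) = 1.359, max(14.36, 0) = 14.36
Node uu (S = 70.31): continuation = 1/1.06·[0.5250·0.0000 + 0.4750·0.0000] = 0.0000; exercise value = 0.0000 ≤ continuation, so V_uu = 0.0000
Node ud (S = 47.81): continuation = 1/1.06·[0.5250·0.0000 + 0.4750·1.3594] = 0.6092; exercise value = 0.0000 ≤ continuation, so V_ud = 0.6092
Node dd (S = 32.51): continuation = 1/1.06·[0.5250·1.3594 + 0.4750·14.3644] = 7.1101; exercise value = 9.4875 > continuation, so V_dd = 9.4875 (exercise)
Node u (S = 56.25): continuation = 1/1.06·[0.5250·0.0000 + 0.4750·0.6092] = 0.2730; exercise value = 0.0000 ≤ continuation, so V_u = 0.2730
Node d (S = 38.25): continuation = 1/1.06·[0.5250·0.6092 + 0.4750·9.4875] = 4.5532; exercise value = 3.7500 ≤ continuation, so V_d = 4.5532
Node 0 (S = 45): continuation = 1/1.06·[0.5250·0.2730 + 0.4750·4.5532] = 2.1755; exercise value = 0.0000 ≤ continuation, so V_0 = 2.1755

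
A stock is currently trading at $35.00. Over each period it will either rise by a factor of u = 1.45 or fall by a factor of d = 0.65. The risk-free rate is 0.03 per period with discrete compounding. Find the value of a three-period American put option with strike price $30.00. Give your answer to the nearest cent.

$6.00

Risk-neutral probability p = (1 + 0.03 − 0.65)/(1.45 − 0.65) = 0.3800/0.8000 = 0.4750
Terminal stock prices: S_uuu = 106.7, S_uud = 47.83, S_udd = 21.44, S_ddd = 9.612
Terminal payoffs (K − S): max(-76.7, 0) = 0, max(-17.83, 0) = 0, max(8.558, 0) = 8.558, max(20.39, 0) = 20.39
Node uu (S = 73.59): continuation = 1/1.03·[0.4750·0.0000 + 0.5250·0.0000] = 0.0000; exercise value = 0.0000 ≤ continuation, so V_uu = 0.0000
Node ud (S = 32.99): continuation = 1/1.03·[0.4750·0.0000 + 0.5250·8.5581] = 4.3622; exercise value = 0.0000 ≤ continuation, so V_ud = 4.3622
Node dd (S = 14.79): continuation = 1/1.03·[0.4750·8.5581 + 0.5250·20.3881] = 14.3387; exercise value = 15.2125 > continuation, so V_dd = 15.2125 (exercise)
Node u (S = 50.75): continuation = 1/1.03·[0.4750·0.0000 + 0.5250·4.3622] = 2.2234; exercise value = 0.0000 ≤ continuation, so V_u = 2.2234
Node d (S = 22.75): continuation = 1/1.03·[0.4750·4.3622 + 0.5250·15.2125] = 9.7656; exercise value = 7.2500 ≤ continuation, so V_d = 9.7656
Node 0 (S = 35): continuation = 1/1.03·[0.4750·2.2234 + 0.5250·9.7656] = 6.0030; exercise value = 0.0000 ≤ continuation, so V_0 = 6.0030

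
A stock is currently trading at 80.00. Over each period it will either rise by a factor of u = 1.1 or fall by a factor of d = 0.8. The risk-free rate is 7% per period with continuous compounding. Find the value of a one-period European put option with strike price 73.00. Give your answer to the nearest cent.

0.77

Risk-neutral probability p = (e^0.07 − 0.8)/(1.1 − 0.8) = 0.2725/0.3000 = 0.9084
Terminal stock prices: S_u = 88, S_d = 64
Terminal payoffs (K − S): max(-15, 0) = 0, max(9, 0) = 9
Node 0 (S = 80): V_0 = e^(−0.07)·[0.9084·0.0000 + 0.0916·9.0000] = 0.7690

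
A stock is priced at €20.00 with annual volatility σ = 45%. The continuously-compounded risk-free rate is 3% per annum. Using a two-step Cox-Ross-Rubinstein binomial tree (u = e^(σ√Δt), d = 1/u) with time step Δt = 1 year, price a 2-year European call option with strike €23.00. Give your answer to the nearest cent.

€4.39

CRR parameters: u = e^(σ√Δt) = e^(0.45·√1) = 1.5683, d = 1/u = 0.6376
Per-period rate: rΔt = 0.03·1 = 0.03, so R = e^0.03 = 1.0305
Risk-neutral probability p = (e^0.03 − 0.6376)/(1.5683 − 0.6376) = 0.3928/0.9307 = 0.4221
Terminal stock prices: S_uu = 49.19, S_ud = 20, S_dd = 8.131
Terminal payoffs (S − K): max(26.19, 0) = 26.19, max(-3, 0) = 0, max(-14.87, 0) = 0
Node u (S = 31.37): V_u = e^(−0.03)·[0.4221·26.1921 + 0.5779·0.0000] = 10.7285
Node d (S = 12.75): V_d = e^(−0.03)·[0.4221·0.0000 + 0.5779·0.0000] = 0.0000
Node 0 (S = 20): V_0 = e^(−0.03)·[0.4221·10.7285 + 0.5779·0.0000] = 4.3945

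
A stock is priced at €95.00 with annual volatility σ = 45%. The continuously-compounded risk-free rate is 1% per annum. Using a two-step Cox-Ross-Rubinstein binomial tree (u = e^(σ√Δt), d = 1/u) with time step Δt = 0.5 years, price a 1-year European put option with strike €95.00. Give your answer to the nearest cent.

€14.44

CRR parameters: u = e^(σ√Δt) = e^(0.45·√0.5) = 1.3746, d = 1/u = 0.7275
Per-period rate: rΔt = 0.01·0.5 = 0.005, so R = e^0.005 = 1.0050
Risk-neutral probability p = (e^0.005 − 0.7275)/(1.3746 − 0.7275) = 0.2776/0.6472 = 0.4289
Terminal stock prices: S_uu = 179.5, S_ud = 95, S_dd = 50.27
Terminal payoffs (K − S): max(-84.52, 0) = 0, max(0, 0) = 0, max(44.73, 0) = 44.73
Node u (S = 130.6): V_u = e^(−0.005)·[0.4289·0.0000 + 0.5711·0.0000] = 0.0000
Node d (S = 69.11): V_d = e^(−0.005)·[0.4289·0.0000 + 0.5711·44.7264] = 25.4176
Node 0 (S = 95): V_0 = e^(−0.005)·[0.4289·0.0000 + 0.5711·25.4176] = 14.4446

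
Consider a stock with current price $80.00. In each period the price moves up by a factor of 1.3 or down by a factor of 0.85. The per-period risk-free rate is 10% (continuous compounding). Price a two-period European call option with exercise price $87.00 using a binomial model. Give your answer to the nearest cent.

Risk-neutral probability p = (e^0.1 − 0.85)/(1.3 − 0.85) = 0.2552/0.4500 = 0.5670
Terminal stock prices: S_uu = 135.2, S_ud = 88.4, S_dd = 57.8
Terminal payoffs (S − K): max(48.2, 0) = 48.2, max(1.4, 0) = 1.4, max(-29.2, 0) = 0
Node u (S = 104): V_u = e^(−0.1)·[0.5670·48.2000 + 0.4330·1.4000] = 25.2791
Node d (S = 68): V_d = e^(−0.1)·[0.5670·1.4000 + 0.4330·0.0000] = 0.7183
Node 0 (S = 80): V_0 = e^(−0.1)·[0.5670·25.2791 + 0.4330·0.7183] = 13.2518

$13.25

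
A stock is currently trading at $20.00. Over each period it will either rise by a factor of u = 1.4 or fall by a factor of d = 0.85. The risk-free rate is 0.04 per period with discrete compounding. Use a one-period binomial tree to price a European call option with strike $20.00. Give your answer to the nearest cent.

Risk-neutral probability p = (1 + 0.04 − 0.85)/(1.4 − 0.85) = 0.1900/0.5500 = 0.3455
Terminal stock prices: S_u = 28, S_d = 17
Terminal payoffs (S − K): max(8, 0) = 8, max(-3, 0) = 0
Node 0 (S = 20): V_0 = 1/1.04·[0.3455·8.0000 + 0.6545·0.0000] = 2.6573

$2.66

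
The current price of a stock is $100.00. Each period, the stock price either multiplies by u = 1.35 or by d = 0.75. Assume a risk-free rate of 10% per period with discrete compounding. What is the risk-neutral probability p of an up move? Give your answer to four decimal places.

p = 0.5833

Risk-neutral probability p = (1 + 0.1 − 0.75)/(1.35 − 0.75) = 0.3500/0.6000 = 0.5833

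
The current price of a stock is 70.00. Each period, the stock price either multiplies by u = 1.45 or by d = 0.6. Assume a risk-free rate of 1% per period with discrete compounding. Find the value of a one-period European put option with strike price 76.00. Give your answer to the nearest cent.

17.43

Risk-neutral probability p = (1 + 0.01 − 0.6)/(1.45 − 0.6) = 0.4100/0.8500 = 0.4824
Terminal stock prices: S_u = 101.5, S_d = 42
Terminal payoffs (K − S): max(-25.5, 0) = 0, max(34, 0) = 34
Node 0 (S = 70): V_0 = 1/1.01·[0.4824·0.0000 + 0.5176·34.0000] = 17.4257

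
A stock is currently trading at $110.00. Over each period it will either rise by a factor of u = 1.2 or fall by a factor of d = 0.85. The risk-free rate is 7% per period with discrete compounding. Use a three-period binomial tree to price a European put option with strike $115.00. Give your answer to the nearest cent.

Risk-neutral probability p = (1 + 0.07 − 0.85)/(1.2 − 0.85) = 0.2200/0.3500 = 0.6286
Terminal stock prices: S_uuu = 190.1, S_uud = 134.6, S_udd = 95.37, S_ddd = 67.55
Terminal payoffs (K − S): max(-75.08, 0) = 0, max(-19.64, 0) = 0, max(19.63, 0) = 19.63, max(47.45, 0) = 47.45
Node uu (S = 158.4): V_uu = 1/1.07·[0.6286·0.0000 + 0.3714·0.0000] = 0.0000
Node ud (S = 112.2): V_ud = 1/1.07·[0.6286·0.0000 + 0.3714·19.6300] = 6.8142
Node dd (S = 79.47): V_dd = 1/1.07·[0.6286·19.6300 + 0.3714·47.4463] = 28.0016
Node u (S = 132): V_u = 1/1.07·[0.6286·0.0000 + 0.3714·6.8142] = 2.3654
Node d (S = 93.5): V_d = 1/1.07·[0.6286·6.8142 + 0.3714·28.0016] = 13.7232
Node 0 (S = 110): V_0 = 1/1.07·[0.6286·2.3654 + 0.3714·13.7232] = 6.1533

$6.15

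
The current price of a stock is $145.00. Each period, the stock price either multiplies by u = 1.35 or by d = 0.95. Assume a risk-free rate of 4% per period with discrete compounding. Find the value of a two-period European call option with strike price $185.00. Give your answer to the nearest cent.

Risk-neutral probability p = (1 + 0.04 − 0.95)/(1.35 − 0.95) = 0.0900/0.4000 = 0.2250
Terminal stock prices: S_uu = 264.3, S_ud = 186, S_dd = 130.9
Terminal payoffs (S − K): max(79.26, 0) = 79.26, max(0.9625, 0) = 0.9625, max(-54.14, 0) = 0
Node u (S = 195.8): V_u = 1/1.04·[0.2250·79.2625 + 0.7750·0.9625] = 17.8654
Node d (S = 137.8): V_d = 1/1.04·[0.2250·0.9625 + 0.7750·0.0000] = 0.2082
Node 0 (S = 145): V_0 = 1/1.04·[0.2250·17.8654 + 0.7750·0.2082] = 4.0203

$4.02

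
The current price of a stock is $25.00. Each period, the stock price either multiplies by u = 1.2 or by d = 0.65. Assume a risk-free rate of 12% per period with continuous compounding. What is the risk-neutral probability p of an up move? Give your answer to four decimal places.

Risk-neutral probability p = (e^0.12 − 0.65)/(1.2 − 0.65) = 0.4775/0.5500 = 0.8682

p = 0.8682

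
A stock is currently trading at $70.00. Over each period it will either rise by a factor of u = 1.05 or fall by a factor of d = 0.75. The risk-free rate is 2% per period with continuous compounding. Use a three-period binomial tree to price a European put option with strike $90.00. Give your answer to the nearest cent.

$14.76

Risk-neutral probability p = (e^0.02 − 0.75)/(1.05 − 0.75) = 0.2702/0.3000 = 0.9007
Terminal stock prices: S_uuu = 81.03, S_uud = 57.88, S_udd = 41.34, S_ddd = 29.53
Terminal payoffs (K − S): max(8.966, 0) = 8.966, max(32.12, 0) = 32.12, max(48.66, 0) = 48.66, max(60.47, 0) = 60.47
Node uu (S = 77.17): V_uu = e^(−0.02)·[0.9007·8.9662 + 0.0993·32.1188] = 11.0429
Node ud (S = 55.12): V_ud = e^(−0.02)·[0.9007·32.1188 + 0.0993·48.6562] = 33.0929
Node dd (S = 39.38): V_dd = e^(−0.02)·[0.9007·48.6562 + 0.0993·60.4688] = 48.8429
Node u (S = 73.5): V_u = e^(−0.02)·[0.9007·11.0429 + 0.0993·33.0929] = 12.9710
Node d (S = 52.5): V_d = e^(−0.02)·[0.9007·33.0929 + 0.0993·48.8429] = 33.9710
Node 0 (S = 70): V_0 = e^(−0.02)·[0.9007·12.9710 + 0.0993·33.9710] = 14.7588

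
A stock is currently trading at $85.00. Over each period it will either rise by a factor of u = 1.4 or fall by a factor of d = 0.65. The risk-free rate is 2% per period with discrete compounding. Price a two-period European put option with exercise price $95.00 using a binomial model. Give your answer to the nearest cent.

Risk-neutral probability p = (1 + 0.02 − 0.65)/(1.4 − 0.65) = 0.3700/0.7500 = 0.4933
Terminal stock prices: S_uu = 166.6, S_ud = 77.35, S_dd = 35.91
Terminal payoffs (K − S): max(-71.6, 0) = 0, max(17.65, 0) = 17.65, max(59.09, 0) = 59.09
Node u (S = 119): V_u = 1/1.02·[0.4933·0.0000 + 0.5067·17.6500] = 8.7673
Node d (S = 55.25): V_d = 1/1.02·[0.4933·17.6500 + 0.5067·59.0875] = 37.8873
Node 0 (S = 85): V_0 = 1/1.02·[0.4933·8.7673 + 0.5067·37.8873] = 23.0602

$23.06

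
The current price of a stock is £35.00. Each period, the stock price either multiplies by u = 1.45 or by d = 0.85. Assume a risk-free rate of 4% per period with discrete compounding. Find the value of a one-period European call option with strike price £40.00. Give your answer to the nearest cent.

£3.27

Risk-neutral probability p = (1 + 0.04 − 0.85)/(1.45 − 0.85) = 0.1900/0.6000 = 0.3167
Terminal stock prices: S_u = 50.75, S_d = 29.75
Terminal payoffs (S − K): max(10.75, 0) = 10.75, max(-10.25, 0) = 0
Node 0 (S = 35): V_0 = 1/1.04·[0.3167·10.7500 + 0.6833·0.0000] = 3.2732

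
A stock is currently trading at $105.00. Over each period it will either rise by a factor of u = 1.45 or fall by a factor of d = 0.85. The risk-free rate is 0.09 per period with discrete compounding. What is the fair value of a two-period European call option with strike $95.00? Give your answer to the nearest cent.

$30.84

Risk-neutral probability p = (1 + 0.09 − 0.85)/(1.45 − 0.85) = 0.2400/0.6000 = 0.4000
Terminal stock prices: S_uu = 220.8, S_ud = 129.4, S_dd = 75.86
Terminal payoffs (S − K): max(125.8, 0) = 125.8, max(34.41, 0) = 34.41, max(-19.14, 0) = 0
Node u (S = 152.2): V_u = 1/1.09·[0.4000·125.7625 + 0.6000·34.4125] = 65.0940
Node d (S = 89.25): V_d = 1/1.09·[0.4000·34.4125 + 0.6000·0.0000] = 12.6284
Node 0 (S = 105): V_0 = 1/1.09·[0.4000·65.0940 + 0.6000·12.6284] = 30.8392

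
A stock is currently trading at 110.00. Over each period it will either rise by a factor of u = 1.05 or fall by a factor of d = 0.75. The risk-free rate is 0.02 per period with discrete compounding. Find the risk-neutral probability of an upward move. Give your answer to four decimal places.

Risk-neutral probability p = (1 + 0.02 − 0.75)/(1.05 − 0.75) = 0.2700/0.3000 = 0.9000

p = 0.9000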